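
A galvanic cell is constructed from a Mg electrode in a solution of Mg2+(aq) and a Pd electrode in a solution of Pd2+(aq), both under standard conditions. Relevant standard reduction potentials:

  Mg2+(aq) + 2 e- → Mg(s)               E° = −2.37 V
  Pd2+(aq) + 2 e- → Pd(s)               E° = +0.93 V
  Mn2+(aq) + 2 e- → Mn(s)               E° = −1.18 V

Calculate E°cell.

The Pd²⁺/Pd couple has the higher E°, so Pd ion is reduced (cathode) and Mg is oxidized (anode).
E°cell = E°(cathode) − E°(anode) = +0.93 − (−2.37) = +3.30 V.

+3.30 V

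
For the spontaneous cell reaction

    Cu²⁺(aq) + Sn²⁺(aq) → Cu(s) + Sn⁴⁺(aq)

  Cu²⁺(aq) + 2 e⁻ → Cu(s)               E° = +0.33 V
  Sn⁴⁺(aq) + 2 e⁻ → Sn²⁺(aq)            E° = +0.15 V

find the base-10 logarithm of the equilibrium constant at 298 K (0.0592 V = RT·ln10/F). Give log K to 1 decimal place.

log K = 6.1

The Cu²⁺/Cu couple is reduced (cathode); E°cell = +0.33 − (+0.15) = +0.18 V with n = 2.
At equilibrium E = 0, so log K = nE°cell / 0.0592 = (2)(+0.18) / 0.0592 = 6.1.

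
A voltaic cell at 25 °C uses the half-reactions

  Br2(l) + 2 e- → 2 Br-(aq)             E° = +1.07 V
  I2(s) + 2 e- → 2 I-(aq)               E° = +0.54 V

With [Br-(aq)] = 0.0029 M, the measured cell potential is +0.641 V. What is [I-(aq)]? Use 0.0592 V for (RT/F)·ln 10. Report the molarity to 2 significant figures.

0.22 M

The Br₂/Br⁻ couple has the larger reduction potential, so it is the cathode: E°cell = +1.07 − (+0.54) = +0.53 V and n = 2.
From the Nernst equation, log Q = n(E° − E)/0.0592 = 2·(+0.53 − (+0.641))/0.0592 = −3.750.
Balancing electrons gives Br2(l) + 2 I-(aq) → 2 Br-(aq) + I2(s); thus Q = [Br-(aq)]^2 / [I-(aq)]^2.
Substituting the known concentrations and solving, log [I-(aq)] = −0.663 and [I-(aq)] = 0.22 M.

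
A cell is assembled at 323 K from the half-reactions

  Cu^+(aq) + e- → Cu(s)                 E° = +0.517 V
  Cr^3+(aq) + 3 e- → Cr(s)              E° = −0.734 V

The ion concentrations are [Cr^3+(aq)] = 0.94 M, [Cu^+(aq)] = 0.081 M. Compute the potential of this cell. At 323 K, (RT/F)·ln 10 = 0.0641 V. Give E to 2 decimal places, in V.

The Cu⁺/Cu couple has the more positive E°, so it is the cathode; Cr³⁺/Cr is the anode.
E°cell = E°cat − E°an = +0.517 − (−0.734) = +1.251 V; n = 3.
For the overall reaction 3 Cu^+(aq) + Cr(s) → 3 Cu(s) + Cr^3+(aq), Q = [Cr^3+(aq)] / [Cu^+(aq)]^3 = 1.77×10^3, giving log Q = 3.248.
Applying E = E° − (RT ln10/nF)·log Q gives +1.251 − (0.0641/3)(3.248) = +1.18 V.

+1.18 V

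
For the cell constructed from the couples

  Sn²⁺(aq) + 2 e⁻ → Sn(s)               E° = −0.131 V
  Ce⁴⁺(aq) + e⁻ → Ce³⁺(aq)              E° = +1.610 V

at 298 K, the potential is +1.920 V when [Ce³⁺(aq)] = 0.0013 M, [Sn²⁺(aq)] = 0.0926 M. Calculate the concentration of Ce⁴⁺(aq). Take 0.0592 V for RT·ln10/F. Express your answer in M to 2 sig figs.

0.42 M

Ce⁴⁺/Ce³⁺ is the cathode (higher E°); E°cell = +1.610 − (−0.131) = +1.741 V with n = 2.
Rearranging E = E° − (0.0592/n)·log Q gives log Q = 2(+1.741 − (+1.920))/0.0592 = −6.047.
The balanced reaction is 2 Ce⁴⁺(aq) + Sn(s) → 2 Ce³⁺(aq) + Sn²⁺(aq), so Q = ([Ce³⁺(aq)]^2·[Sn²⁺(aq)]) / [Ce⁴⁺(aq)]^2.
Solving for the unknown gives log [Ce⁴⁺(aq)] = −0.379, so [Ce⁴⁺(aq)] ≈ 0.42 M.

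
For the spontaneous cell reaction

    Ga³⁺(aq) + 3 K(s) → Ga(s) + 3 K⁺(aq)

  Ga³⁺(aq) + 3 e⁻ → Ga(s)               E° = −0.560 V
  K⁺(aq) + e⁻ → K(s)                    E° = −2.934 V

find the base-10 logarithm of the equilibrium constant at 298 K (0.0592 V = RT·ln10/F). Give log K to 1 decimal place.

log K = 120.3

The Ga³⁺/Ga couple is reduced (cathode); E°cell = −0.560 − (−2.934) = +2.374 V with n = 3.
At equilibrium E = 0, so log K = nE°cell / 0.0592 = (3)(+2.374) / 0.0592 = 120.3.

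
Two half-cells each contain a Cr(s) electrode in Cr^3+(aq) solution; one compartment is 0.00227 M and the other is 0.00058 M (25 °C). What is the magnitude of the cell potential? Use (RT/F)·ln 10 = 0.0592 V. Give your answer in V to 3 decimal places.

For a concentration cell E°cell = 0, since both electrodes use the same couple.
The compartment with the higher Cr^3+(aq) concentration (0.00227 M) acts as the cathode; ions are reduced there and produced at the dilute (0.00058 M) anode.
With n = 3, Ecell = −(0.0592/3)·log([dilute]/[conc]) = −(0.0592/3)·log(0.00058/0.00227) = +0.012 V.

0.012 V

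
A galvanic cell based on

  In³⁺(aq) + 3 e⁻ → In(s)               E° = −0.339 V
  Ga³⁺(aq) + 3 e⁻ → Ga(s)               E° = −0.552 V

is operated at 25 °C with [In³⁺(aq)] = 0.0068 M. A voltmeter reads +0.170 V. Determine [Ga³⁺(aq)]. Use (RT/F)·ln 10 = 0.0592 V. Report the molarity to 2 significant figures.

With In³⁺/In at the cathode and Ga³⁺/Ga at the anode, E°cell = −0.339 − (−0.552) = +0.213 V (n = 3).
Since E = E° − (0.0592/n)·log Q, log Q = n(E° − E)/0.0592 = 2.179.
Balancing electrons gives In³⁺(aq) + Ga(s) → In(s) + Ga³⁺(aq); thus Q = [Ga³⁺(aq)] / [In³⁺(aq)].
Isolating [Ga³⁺(aq)] in Q = 10^{2.179} yields log [Ga³⁺(aq)] = 0.012, i.e. 1.0 M.

1.0 M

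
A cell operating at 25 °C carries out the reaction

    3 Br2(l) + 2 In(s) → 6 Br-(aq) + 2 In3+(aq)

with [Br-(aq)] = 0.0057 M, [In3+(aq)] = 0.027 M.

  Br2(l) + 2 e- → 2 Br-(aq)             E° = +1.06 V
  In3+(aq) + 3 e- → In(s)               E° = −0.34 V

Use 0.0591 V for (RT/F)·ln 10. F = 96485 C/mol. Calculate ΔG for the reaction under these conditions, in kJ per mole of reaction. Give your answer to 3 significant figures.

E°cell = +1.06 − (−0.34) = +1.40 V; the balanced reaction transfers n = 6 electrons.
Here Q = [Br-(aq)]^6·[In3+(aq)]^2 = 2.5×10^−17 (log Q = −16.602), giving E = +1.40 − (0.0591/6)·(−16.602) = +1.5635 V.
Then ΔG = −nFE = −6 × 96485 × +1.5635 J/mol = −905 kJ/mol.

−905 kJ/mol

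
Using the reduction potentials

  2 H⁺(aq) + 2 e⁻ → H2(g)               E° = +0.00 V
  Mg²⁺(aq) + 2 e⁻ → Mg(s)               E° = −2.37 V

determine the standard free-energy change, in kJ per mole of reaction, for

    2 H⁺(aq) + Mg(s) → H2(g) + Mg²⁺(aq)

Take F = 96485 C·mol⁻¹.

−457 kJ/mol

In the reaction as written H⁺(aq) is reduced, so the 2H⁺/H₂ couple is the cathode and Mg²⁺/Mg is the anode.
E°cell = +0.00 − (−2.37) = +2.37 V; balancing electrons gives n = 2.
ΔG° = −nFE°cell = −(2)(96485)(+2.37) J/mol = −457 kJ/mol.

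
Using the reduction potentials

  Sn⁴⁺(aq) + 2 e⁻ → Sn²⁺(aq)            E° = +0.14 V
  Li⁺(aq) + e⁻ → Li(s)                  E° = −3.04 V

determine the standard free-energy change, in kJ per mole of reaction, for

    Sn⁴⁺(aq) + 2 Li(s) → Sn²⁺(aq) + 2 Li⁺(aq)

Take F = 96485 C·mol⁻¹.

In the reaction as written Sn⁴⁺(aq) is reduced, so the Sn⁴⁺/Sn²⁺ couple is the cathode and Li⁺/Li is the anode.
E°cell = +0.14 − (−3.04) = +3.18 V; balancing electrons gives n = 2.
ΔG° = −nFE°cell = −(2)(96485)(+3.18) J/mol = −614 kJ/mol.

−614 kJ/mol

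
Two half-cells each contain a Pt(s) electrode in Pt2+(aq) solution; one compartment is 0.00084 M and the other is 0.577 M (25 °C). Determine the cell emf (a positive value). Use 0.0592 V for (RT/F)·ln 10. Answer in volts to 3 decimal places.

0.084 V

For a concentration cell E°cell = 0, since both electrodes use the same couple.
The compartment with the higher Pt2+(aq) concentration (0.577 M) acts as the cathode; ions are reduced there and produced at the dilute (0.00084 M) anode.
With n = 2, Ecell = −(0.0592/2)·log([dilute]/[conc]) = −(0.0592/2)·log(0.00084/0.577) = +0.084 V.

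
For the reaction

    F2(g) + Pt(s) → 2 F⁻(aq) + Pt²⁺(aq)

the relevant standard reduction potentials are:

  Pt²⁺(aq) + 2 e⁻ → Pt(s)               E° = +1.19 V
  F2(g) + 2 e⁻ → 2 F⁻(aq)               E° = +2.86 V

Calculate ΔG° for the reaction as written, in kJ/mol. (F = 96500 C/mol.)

−322 kJ/mol

In the reaction as written F2(g) is reduced, so the F₂/F⁻ couple is the cathode and Pt²⁺/Pt is the anode.
E°cell = +2.86 − (+1.19) = +1.67 V; balancing electrons gives n = 2.
ΔG° = −nFE°cell = −(2)(96500)(+1.67) J/mol = −322 kJ/mol.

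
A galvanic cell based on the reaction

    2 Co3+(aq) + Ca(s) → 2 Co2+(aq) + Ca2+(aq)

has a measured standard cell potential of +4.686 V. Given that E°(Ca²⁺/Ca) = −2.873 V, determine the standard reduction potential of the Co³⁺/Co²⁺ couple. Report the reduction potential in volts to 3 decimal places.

+1.813 V

In the reaction as written the Co³⁺/Co²⁺ couple is reduced (cathode) and Ca²⁺/Ca is oxidized (anode), so E°cell = E°(Co³⁺/Co²⁺) − E°(Ca²⁺/Ca).
E°(Co³⁺/Co²⁺) = E°cell + E°(anode) = +4.686 + (−2.873) = +1.813 V.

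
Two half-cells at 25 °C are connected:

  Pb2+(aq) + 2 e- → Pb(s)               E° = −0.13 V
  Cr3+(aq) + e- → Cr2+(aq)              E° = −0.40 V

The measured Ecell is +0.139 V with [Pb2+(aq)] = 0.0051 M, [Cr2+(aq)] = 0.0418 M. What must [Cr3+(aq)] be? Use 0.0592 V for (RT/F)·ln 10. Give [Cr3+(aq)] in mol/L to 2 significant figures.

The Pb²⁺/Pb couple has the larger reduction potential, so it is the cathode: E°cell = −0.13 − (−0.40) = +0.27 V and n = 2.
Rearranging E = E° − (0.0592/n)·log Q gives log Q = 2(+0.27 − (+0.139))/0.0592 = 4.426.
The balanced reaction is Pb2+(aq) + 2 Cr2+(aq) → Pb(s) + 2 Cr3+(aq), so Q = [Cr3+(aq)]^2 / ([Pb2+(aq)]·[Cr2+(aq)]^2).
Solving for the unknown gives log [Cr3+(aq)] = −0.312, so [Cr3+(aq)] ≈ 0.49 M.

0.49 M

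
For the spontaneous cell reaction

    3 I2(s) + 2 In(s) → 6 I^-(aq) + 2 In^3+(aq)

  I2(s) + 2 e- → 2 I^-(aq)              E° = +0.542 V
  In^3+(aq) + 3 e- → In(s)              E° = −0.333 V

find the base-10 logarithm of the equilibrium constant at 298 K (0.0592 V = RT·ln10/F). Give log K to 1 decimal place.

log K = 88.7

The I₂/I⁻ couple is reduced (cathode); E°cell = +0.542 − (−0.333) = +0.875 V with n = 6.
At equilibrium E = 0, so log K = nE°cell / 0.0592 = (6)(+0.875) / 0.0592 = 88.7.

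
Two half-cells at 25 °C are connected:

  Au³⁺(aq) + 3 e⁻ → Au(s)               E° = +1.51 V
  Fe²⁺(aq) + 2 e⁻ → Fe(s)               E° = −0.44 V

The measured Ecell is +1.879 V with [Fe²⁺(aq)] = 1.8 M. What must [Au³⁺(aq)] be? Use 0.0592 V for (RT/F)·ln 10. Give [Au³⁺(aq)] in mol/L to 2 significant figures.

0.00061 M

Au³⁺/Au is the cathode (higher E°); E°cell = +1.51 − (−0.44) = +1.95 V with n = 6.
Rearranging E = E° − (0.0592/n)·log Q gives log Q = 6(+1.95 − (+1.879))/0.0592 = 7.196.
The balanced reaction is 2 Au³⁺(aq) + 3 Fe(s) → 2 Au(s) + 3 Fe²⁺(aq), so Q = [Fe²⁺(aq)]^3 / [Au³⁺(aq)]^2.
Solving for the unknown gives log [Au³⁺(aq)] = −3.215, so [Au³⁺(aq)] ≈ 0.00061 M.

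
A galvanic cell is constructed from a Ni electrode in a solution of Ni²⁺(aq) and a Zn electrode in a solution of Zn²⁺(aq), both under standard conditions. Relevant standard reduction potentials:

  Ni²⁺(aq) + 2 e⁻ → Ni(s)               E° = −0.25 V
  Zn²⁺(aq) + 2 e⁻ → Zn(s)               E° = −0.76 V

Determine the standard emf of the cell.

+0.51 V

Of the two couples in this cell, the one with the more positive reduction potential is reduced at the cathode: here that is Ni²⁺/Ni (−0.25 V); Zn²⁺/Zn (−0.76 V) is the anode.
E°cell = E°(cathode) − E°(anode) = −0.25 − (−0.76) = +0.51 V.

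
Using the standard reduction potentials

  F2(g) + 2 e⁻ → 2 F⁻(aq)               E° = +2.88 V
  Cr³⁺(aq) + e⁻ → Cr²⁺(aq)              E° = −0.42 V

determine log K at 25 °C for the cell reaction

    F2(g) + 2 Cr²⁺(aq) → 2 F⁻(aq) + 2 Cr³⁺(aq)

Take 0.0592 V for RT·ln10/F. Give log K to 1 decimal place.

log K = 111.5

The F₂/F⁻ couple is reduced (cathode); E°cell = +2.88 − (−0.42) = +3.30 V with n = 2.
At equilibrium E = 0, so log K = nE°cell / 0.0592 = (2)(+3.30) / 0.0592 = 111.5.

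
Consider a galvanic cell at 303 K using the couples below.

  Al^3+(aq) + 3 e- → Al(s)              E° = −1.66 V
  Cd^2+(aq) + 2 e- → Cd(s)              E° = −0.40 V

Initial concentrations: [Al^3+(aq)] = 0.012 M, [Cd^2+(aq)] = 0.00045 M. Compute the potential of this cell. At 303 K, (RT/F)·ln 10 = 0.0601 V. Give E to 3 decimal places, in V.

Since E°(Cd²⁺/Cd) > E°(Al³⁺/Al), Cd²⁺/Cd serves as the cathode.
E°cell = −0.40 − (−1.66) = +1.26 V, with n = 6 electrons transferred.
The balanced reaction is 3 Cd^2+(aq) + 2 Al(s) → 3 Cd(s) + 2 Al^3+(aq), so Q = [Al^3+(aq)]^2 / [Cd^2+(aq)]^3 = 1.58×10^6 and log Q = 6.199.
By the Nernst equation, E = +1.26 − (0.0601/6)·(6.199) = +1.198 V.

+1.198 V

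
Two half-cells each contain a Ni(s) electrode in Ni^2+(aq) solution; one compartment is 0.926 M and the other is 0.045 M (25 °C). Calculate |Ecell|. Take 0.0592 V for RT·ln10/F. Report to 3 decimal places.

For a concentration cell E°cell = 0, since both electrodes use the same couple.
The compartment with the higher Ni^2+(aq) concentration (0.926 M) acts as the cathode; ions are reduced there and produced at the dilute (0.045 M) anode.
With n = 2, Ecell = −(0.0592/2)·log([dilute]/[conc]) = −(0.0592/2)·log(0.045/0.926) = +0.039 V.

0.039 V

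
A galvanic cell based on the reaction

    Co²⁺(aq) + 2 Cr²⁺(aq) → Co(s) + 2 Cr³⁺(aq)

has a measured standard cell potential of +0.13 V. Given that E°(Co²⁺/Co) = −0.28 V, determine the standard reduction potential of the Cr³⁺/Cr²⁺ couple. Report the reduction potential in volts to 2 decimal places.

−0.41 V

In the reaction as written the Co²⁺/Co couple is reduced (cathode) and Cr³⁺/Cr²⁺ is oxidized (anode), so E°cell = E°(Co²⁺/Co) − E°(Cr³⁺/Cr²⁺).
E°(Cr³⁺/Cr²⁺) = E°(cathode) − E°cell = −0.28 − (+0.13) = −0.41 V.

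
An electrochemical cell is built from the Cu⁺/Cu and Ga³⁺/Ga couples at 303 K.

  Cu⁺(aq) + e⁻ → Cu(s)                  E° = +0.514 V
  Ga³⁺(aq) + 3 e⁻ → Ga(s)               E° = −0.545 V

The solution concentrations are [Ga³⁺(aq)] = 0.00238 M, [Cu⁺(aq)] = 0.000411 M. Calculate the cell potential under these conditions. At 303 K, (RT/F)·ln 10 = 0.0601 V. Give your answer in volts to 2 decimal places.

Since E°(Cu⁺/Cu) > E°(Ga³⁺/Ga), Cu⁺/Cu serves as the cathode.
The standard potential is +0.514 − (−0.545) = +1.059 V and the balanced reaction transfers n = 3 electrons.
Balancing gives 3 Cu⁺(aq) + Ga(s) → 3 Cu(s) + Ga³⁺(aq); hence Q = [Ga³⁺(aq)] / [Cu⁺(aq)]^3 = 3.43×10^7 (log Q = 7.535).
E = E° − (0.0601/n)·log Q = +1.059 − (0.0601/3)(7.535) = +0.91 V.

+0.91 V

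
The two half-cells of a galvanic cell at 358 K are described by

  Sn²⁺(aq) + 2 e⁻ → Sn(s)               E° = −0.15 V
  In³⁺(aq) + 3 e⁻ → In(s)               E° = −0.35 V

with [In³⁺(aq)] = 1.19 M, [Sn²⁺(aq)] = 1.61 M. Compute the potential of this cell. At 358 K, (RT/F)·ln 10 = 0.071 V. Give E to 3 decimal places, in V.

The Sn²⁺/Sn couple has the more positive E°, so it is the cathode; In³⁺/In is the anode.
E°cell = E°cat − E°an = −0.15 − (−0.35) = +0.20 V; n = 6.
Balancing gives 3 Sn²⁺(aq) + 2 In(s) → 3 Sn(s) + 2 In³⁺(aq); hence Q = [In³⁺(aq)]^2 / [Sn²⁺(aq)]^3 = 0.339 (log Q = −0.469).
Applying E = E° − (RT ln10/nF)·log Q gives +0.20 − (0.071/6)(−0.469) = +0.206 V.

+0.206 V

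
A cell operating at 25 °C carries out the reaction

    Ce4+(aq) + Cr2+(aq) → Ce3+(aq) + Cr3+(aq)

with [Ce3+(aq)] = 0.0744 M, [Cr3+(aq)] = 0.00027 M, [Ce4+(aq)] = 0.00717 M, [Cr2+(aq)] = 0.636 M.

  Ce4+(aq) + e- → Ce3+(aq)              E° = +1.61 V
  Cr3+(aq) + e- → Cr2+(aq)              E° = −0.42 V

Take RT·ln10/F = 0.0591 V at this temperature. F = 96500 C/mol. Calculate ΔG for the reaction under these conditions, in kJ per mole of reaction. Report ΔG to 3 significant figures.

The standard cell potential is +1.61 − (−0.42) = +2.03 V, with n = 1 electron in the balanced equation.
Here Q = ([Ce3+(aq)]·[Cr3+(aq)]) / ([Ce4+(aq)]·[Cr2+(aq)]) = 0.00441 (log Q = −2.356), giving E = +2.03 − (0.0591/1)·(−2.356) = +2.1692 V.
ΔG = −nFE = −(1)(96500)(+2.1692) J/mol = −209 kJ/mol.

−209 kJ/mol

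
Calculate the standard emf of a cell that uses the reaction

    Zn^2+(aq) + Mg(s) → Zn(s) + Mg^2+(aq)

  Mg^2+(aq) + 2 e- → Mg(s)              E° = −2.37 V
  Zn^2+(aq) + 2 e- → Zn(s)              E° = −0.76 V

In the reaction as written, Zn^2+(aq) is reduced (cathode) and Mg^2+(aq) is produced by oxidation at the anode.
E°cell = E°(cathode) − E°(anode) = −0.76 − (−2.37) = +1.61 V.
The positive value indicates the reaction is spontaneous as written.

+1.61 V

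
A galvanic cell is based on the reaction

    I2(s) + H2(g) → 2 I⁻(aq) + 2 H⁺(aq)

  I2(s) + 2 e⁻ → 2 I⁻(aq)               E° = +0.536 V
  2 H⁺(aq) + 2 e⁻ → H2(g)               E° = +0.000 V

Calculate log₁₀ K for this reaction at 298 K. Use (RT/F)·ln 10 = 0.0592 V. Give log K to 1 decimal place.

The I₂/I⁻ couple is reduced (cathode); E°cell = +0.536 − (+0.000) = +0.536 V with n = 2.
At equilibrium E = 0, so log K = nE°cell / 0.0592 = (2)(+0.536) / 0.0592 = 18.1.

log K = 18.1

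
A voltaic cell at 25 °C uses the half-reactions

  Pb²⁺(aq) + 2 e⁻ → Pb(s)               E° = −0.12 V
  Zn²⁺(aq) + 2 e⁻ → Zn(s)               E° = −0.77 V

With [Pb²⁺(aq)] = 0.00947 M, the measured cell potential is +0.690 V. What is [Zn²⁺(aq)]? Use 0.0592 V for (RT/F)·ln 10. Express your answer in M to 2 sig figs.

0.00042 M

Pb²⁺/Pb is the cathode (higher E°); E°cell = −0.12 − (−0.77) = +0.65 V with n = 2.
Rearranging E = E° − (0.0592/n)·log Q gives log Q = 2(+0.65 − (+0.690))/0.0592 = −1.351.
Balancing electrons gives Pb²⁺(aq) + Zn(s) → Pb(s) + Zn²⁺(aq); thus Q = [Zn²⁺(aq)] / [Pb²⁺(aq)].
Substituting the known concentrations and solving, log [Zn²⁺(aq)] = −3.375 and [Zn²⁺(aq)] = 0.00042 M.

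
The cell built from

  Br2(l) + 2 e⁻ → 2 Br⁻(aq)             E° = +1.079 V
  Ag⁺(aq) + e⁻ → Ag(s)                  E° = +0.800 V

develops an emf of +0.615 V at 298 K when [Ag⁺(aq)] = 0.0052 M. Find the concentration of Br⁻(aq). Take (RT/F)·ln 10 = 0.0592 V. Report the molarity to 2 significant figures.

The Br₂/Br⁻ couple has the larger reduction potential, so it is the cathode: E°cell = +1.079 − (+0.800) = +0.279 V and n = 2.
Rearranging E = E° − (0.0592/n)·log Q gives log Q = 2(+0.279 − (+0.615))/0.0592 = −11.351.
The balanced reaction is Br2(l) + 2 Ag(s) → 2 Br⁻(aq) + 2 Ag⁺(aq), so Q = [Br⁻(aq)]^2·[Ag⁺(aq)]^2.
Solving for the unknown gives log [Br⁻(aq)] = −3.392, so [Br⁻(aq)] ≈ 0.00041 M.

0.00041 M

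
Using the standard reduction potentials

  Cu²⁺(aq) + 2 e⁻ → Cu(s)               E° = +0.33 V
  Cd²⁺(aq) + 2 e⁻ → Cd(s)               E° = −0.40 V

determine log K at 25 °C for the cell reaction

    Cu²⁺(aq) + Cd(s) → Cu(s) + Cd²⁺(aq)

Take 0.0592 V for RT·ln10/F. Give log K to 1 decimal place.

log K = 24.7

The Cu²⁺/Cu couple is reduced (cathode); E°cell = +0.33 − (−0.40) = +0.73 V with n = 2.
At equilibrium E = 0, so log K = nE°cell / 0.0592 = (2)(+0.73) / 0.0592 = 24.7.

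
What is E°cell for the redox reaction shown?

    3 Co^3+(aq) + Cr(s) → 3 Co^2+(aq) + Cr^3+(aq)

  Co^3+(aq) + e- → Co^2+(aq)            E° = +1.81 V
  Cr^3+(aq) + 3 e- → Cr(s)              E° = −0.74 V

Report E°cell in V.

+2.55 V

In the reaction as written, Co^3+(aq) is reduced (cathode) and Cr^3+(aq) is produced by oxidation at the anode.
E°cell = E°(cathode) − E°(anode) = +1.81 − (−0.74) = +2.55 V.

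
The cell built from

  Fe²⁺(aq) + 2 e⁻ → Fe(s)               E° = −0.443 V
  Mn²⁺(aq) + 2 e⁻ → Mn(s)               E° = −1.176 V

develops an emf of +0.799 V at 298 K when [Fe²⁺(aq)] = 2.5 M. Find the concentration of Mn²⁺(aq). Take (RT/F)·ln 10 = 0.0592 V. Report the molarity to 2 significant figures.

The Fe²⁺/Fe couple has the larger reduction potential, so it is the cathode: E°cell = −0.443 − (−1.176) = +0.733 V and n = 2.
Rearranging E = E° − (0.0592/n)·log Q gives log Q = 2(+0.733 − (+0.799))/0.0592 = −2.230.
The balanced reaction is Fe²⁺(aq) + Mn(s) → Fe(s) + Mn²⁺(aq), so Q = [Mn²⁺(aq)] / [Fe²⁺(aq)].
Solving for the unknown gives log [Mn²⁺(aq)] = −1.832, so [Mn²⁺(aq)] ≈ 0.015 M.

0.015 M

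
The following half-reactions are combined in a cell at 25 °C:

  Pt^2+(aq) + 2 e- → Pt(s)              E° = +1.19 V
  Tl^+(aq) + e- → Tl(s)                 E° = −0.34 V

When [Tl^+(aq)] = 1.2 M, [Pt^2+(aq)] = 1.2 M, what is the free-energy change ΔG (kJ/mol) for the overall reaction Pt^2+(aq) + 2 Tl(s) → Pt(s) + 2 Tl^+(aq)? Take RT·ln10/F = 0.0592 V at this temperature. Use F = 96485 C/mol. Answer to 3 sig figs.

−295 kJ/mol

E°cell = +1.19 − (−0.34) = +1.53 V; the balanced reaction transfers n = 2 electrons.
Q = [Tl^+(aq)]^2 / [Pt^2+(aq)] = 1.2, so log Q = 0.079 and E = +1.53 − (0.0592/2)(0.079) = +1.5277 V.
ΔG = −nFE = −(2)(96485)(+1.5277) J/mol = −295 kJ/mol.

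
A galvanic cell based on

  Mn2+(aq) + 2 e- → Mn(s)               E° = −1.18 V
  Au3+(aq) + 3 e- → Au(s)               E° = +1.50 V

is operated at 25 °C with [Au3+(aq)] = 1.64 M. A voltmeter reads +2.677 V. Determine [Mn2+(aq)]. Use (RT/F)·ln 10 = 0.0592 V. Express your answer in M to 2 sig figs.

With Au³⁺/Au at the cathode and Mn²⁺/Mn at the anode, E°cell = +1.50 − (−1.18) = +2.68 V (n = 6).
From the Nernst equation, log Q = n(E° − E)/0.0592 = 6·(+2.68 − (+2.677))/0.0592 = 0.304.
Balancing electrons gives 2 Au3+(aq) + 3 Mn(s) → 2 Au(s) + 3 Mn2+(aq); thus Q = [Mn2+(aq)]^3 / [Au3+(aq)]^2.
Isolating [Mn2+(aq)] in Q = 10^{0.304} yields log [Mn2+(aq)] = 0.245, i.e. 1.8 M.

1.8 M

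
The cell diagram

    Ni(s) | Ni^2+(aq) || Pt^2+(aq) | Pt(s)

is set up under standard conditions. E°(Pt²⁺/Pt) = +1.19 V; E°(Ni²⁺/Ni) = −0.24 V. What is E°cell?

+1.43 V

By convention the left-hand electrode in cell notation is the anode (oxidation) and the right-hand electrode is the cathode (reduction).
E°cell = E°(right) − E°(left) = +1.19 − (−0.24) = +1.43 V.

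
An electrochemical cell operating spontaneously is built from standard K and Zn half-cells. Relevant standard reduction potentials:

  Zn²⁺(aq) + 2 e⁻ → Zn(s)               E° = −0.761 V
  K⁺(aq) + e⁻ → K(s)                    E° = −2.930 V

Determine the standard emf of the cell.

The Zn²⁺/Zn couple has the higher E°, so Zn ion is reduced (cathode) and K is oxidized (anode).
E°cell = E°(cathode) − E°(anode) = −0.761 − (−2.930) = +2.169 V.

+2.169 V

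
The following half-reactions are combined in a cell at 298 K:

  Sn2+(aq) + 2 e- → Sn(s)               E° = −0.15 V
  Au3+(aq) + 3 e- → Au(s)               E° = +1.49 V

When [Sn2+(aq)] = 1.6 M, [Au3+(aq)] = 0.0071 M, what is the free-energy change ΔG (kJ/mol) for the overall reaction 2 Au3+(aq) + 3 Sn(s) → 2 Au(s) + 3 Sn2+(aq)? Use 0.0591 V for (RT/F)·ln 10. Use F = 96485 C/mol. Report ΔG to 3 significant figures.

E°cell = +1.49 − (−0.15) = +1.64 V; the balanced reaction transfers n = 6 electrons.
Q = [Sn2+(aq)]^3 / [Au3+(aq)]^2 = 8.13×10^4, so log Q = 4.910 and E = +1.64 − (0.0591/6)(4.910) = +1.5916 V.
Finally ΔG = −nFE = −(6)(96485 C/mol)(+1.5916 V) = −921 kJ/mol.

−921 kJ/mol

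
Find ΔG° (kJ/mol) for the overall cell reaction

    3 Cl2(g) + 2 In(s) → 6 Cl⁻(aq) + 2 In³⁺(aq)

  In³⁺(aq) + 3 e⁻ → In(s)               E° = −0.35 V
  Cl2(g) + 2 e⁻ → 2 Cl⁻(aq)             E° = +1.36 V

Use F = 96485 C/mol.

In the reaction as written Cl2(g) is reduced, so the Cl₂/Cl⁻ couple is the cathode and In³⁺/In is the anode.
E°cell = +1.36 − (−0.35) = +1.71 V; balancing electrons gives n = 6.
ΔG° = −nFE°cell = −(6)(96485)(+1.71) J/mol = −990 kJ/mol.

−990 kJ/mol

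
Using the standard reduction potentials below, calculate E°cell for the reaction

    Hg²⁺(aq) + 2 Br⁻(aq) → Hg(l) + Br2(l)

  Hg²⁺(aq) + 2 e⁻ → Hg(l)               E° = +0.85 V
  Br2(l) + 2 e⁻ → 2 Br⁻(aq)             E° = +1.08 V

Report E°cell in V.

−0.23 V

Hg²⁺(aq) gains electrons, so the Hg²⁺/Hg couple is the cathode; the Br₂/Br⁻ couple is the anode.
E°cell = E°(cathode) − E°(anode) = +0.85 − (+1.08) = −0.23 V.
The negative E°cell means the reaction is non-spontaneous in the direction written.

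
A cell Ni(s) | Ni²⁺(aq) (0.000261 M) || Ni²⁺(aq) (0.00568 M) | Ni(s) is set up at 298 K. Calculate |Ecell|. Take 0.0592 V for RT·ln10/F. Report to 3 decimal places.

For a concentration cell E°cell = 0, since both electrodes use the same couple.
The compartment with the higher Ni²⁺(aq) concentration (0.00568 M) acts as the cathode; ions are reduced there and produced at the dilute (0.000261 M) anode.
With n = 2, Ecell = −(0.0592/2)·log([dilute]/[conc]) = −(0.0592/2)·log(0.000261/0.00568) = +0.040 V.

0.040 V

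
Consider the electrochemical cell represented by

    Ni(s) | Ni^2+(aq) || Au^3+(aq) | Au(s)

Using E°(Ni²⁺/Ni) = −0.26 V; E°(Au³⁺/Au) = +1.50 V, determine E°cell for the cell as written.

+1.76 V

By convention the left-hand electrode in cell notation is the anode (oxidation) and the right-hand electrode is the cathode (reduction).
E°cell = E°(right) − E°(left) = +1.50 − (−0.26) = +1.76 V.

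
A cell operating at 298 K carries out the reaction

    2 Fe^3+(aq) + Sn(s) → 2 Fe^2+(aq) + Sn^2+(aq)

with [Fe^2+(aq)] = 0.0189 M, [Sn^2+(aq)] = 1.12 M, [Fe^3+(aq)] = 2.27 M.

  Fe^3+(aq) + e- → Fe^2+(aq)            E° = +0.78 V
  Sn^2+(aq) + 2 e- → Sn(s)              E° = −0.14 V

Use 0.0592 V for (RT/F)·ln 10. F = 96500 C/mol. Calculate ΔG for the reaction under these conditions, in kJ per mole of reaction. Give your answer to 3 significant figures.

The standard cell potential is +0.78 − (−0.14) = +0.92 V, with n = 2 electrons in the balanced equation.
Here Q = ([Fe^2+(aq)]^2·[Sn^2+(aq)]) / [Fe^3+(aq)]^2 = 7.76×10^−5 (log Q = −4.110), giving E = +0.92 − (0.0592/2)·(−4.110) = +1.0417 V.
Finally ΔG = −nFE = −(2)(96500 C/mol)(+1.0417 V) = −201 kJ/mol.

−201 kJ/mol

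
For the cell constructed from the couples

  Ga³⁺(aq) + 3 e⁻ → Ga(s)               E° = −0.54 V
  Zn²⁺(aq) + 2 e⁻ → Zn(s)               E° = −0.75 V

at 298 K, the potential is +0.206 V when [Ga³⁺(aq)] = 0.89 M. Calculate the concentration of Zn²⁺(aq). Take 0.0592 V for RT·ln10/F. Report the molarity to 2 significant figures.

Ga³⁺/Ga is the cathode (higher E°); E°cell = −0.54 − (−0.75) = +0.21 V with n = 6.
Rearranging E = E° − (0.0592/n)·log Q gives log Q = 6(+0.21 − (+0.206))/0.0592 = 0.405.
Balancing electrons gives 2 Ga³⁺(aq) + 3 Zn(s) → 2 Ga(s) + 3 Zn²⁺(aq); thus Q = [Zn²⁺(aq)]^3 / [Ga³⁺(aq)]^2.
Isolating [Zn²⁺(aq)] in Q = 10^{0.405} yields log [Zn²⁺(aq)] = 0.101, i.e. 1.3 M.

1.3 M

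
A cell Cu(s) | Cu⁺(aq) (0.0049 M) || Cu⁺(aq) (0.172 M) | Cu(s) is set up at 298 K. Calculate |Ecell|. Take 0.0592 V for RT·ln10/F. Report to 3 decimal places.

0.091 V

For a concentration cell E°cell = 0, since both electrodes use the same couple.
The compartment with the higher Cu⁺(aq) concentration (0.172 M) acts as the cathode; ions are reduced there and produced at the dilute (0.0049 M) anode.
With n = 1, Ecell = −(0.0592/1)·log([dilute]/[conc]) = −(0.0592/1)·log(0.0049/0.172) = +0.091 V.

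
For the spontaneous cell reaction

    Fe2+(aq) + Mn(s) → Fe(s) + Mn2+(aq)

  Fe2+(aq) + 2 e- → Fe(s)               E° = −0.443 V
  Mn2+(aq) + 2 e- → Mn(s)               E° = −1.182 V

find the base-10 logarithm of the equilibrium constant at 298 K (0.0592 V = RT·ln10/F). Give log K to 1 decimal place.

The Fe²⁺/Fe couple is reduced (cathode); E°cell = −0.443 − (−1.182) = +0.739 V with n = 2.
At equilibrium E = 0, so log K = nE°cell / 0.0592 = (2)(+0.739) / 0.0592 = 25.0.

log K = 25.0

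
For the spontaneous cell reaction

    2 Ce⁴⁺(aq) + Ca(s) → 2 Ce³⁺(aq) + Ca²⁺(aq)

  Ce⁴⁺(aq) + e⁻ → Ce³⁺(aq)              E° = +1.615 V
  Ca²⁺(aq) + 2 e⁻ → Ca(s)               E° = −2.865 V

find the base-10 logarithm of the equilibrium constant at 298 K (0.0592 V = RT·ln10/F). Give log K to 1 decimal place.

The Ce⁴⁺/Ce³⁺ couple is reduced (cathode); E°cell = +1.615 − (−2.865) = +4.480 V with n = 2.
At equilibrium E = 0, so log K = nE°cell / 0.0592 = (2)(+4.480) / 0.0592 = 151.4.

log K = 151.4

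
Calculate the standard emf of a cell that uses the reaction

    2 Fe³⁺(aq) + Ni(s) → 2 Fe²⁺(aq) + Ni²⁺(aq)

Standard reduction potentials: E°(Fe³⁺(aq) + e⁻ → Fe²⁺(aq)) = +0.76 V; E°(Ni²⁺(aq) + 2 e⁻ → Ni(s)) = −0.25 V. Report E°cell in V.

In the reaction as written, Fe³⁺(aq) is reduced (cathode) and Ni²⁺(aq) is produced by oxidation at the anode.
E°cell = E°(cathode) − E°(anode) = +0.76 − (−0.25) = +1.01 V.
The positive value indicates the reaction is spontaneous as written.

+1.01 V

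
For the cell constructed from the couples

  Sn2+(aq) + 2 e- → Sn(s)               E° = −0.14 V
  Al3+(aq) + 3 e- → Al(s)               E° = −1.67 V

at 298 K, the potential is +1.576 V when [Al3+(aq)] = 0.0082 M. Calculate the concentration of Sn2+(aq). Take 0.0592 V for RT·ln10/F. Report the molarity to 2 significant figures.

1.5 M

Sn²⁺/Sn is the cathode (higher E°); E°cell = −0.14 − (−1.67) = +1.53 V with n = 6.
Since E = E° − (0.0592/n)·log Q, log Q = n(E° − E)/0.0592 = −4.662.
The balanced reaction is 3 Sn2+(aq) + 2 Al(s) → 3 Sn(s) + 2 Al3+(aq), so Q = [Al3+(aq)]^2 / [Sn2+(aq)]^3.
Solving for the unknown gives log [Sn2+(aq)] = 0.163, so [Sn2+(aq)] ≈ 1.5 M.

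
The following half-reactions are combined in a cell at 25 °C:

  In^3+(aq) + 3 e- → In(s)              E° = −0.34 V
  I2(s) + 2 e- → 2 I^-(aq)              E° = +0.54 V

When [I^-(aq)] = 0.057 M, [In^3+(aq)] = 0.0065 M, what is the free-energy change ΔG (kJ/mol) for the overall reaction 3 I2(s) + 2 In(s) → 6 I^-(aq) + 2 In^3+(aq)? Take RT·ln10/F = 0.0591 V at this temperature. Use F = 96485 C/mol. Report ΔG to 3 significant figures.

With I₂/I⁻ reduced at the cathode, E°cell = +0.54 − (−0.34) = +0.88 V and n = 6.
The reaction quotient is [I^-(aq)]^6·[In^3+(aq)]^2 = 1.45×10^−12; by Nernst, E = +0.88 − (0.0591/6)(−11.839) = +0.9966 V.
ΔG = −nFE = −(6)(96485)(+0.9966) J/mol = −577 kJ/mol.

−577 kJ/mol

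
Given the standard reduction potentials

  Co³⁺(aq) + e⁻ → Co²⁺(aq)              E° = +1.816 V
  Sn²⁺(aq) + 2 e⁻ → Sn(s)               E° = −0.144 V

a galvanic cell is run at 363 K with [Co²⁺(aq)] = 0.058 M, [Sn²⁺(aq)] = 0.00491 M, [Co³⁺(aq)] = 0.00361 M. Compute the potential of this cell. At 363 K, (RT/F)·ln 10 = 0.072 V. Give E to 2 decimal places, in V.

The Co³⁺/Co²⁺ couple has the more positive E°, so it is the cathode; Sn²⁺/Sn is the anode.
The standard potential is +1.816 − (−0.144) = +1.960 V and the balanced reaction transfers n = 2 electrons.
For the overall reaction 2 Co³⁺(aq) + Sn(s) → 2 Co²⁺(aq) + Sn²⁺(aq), Q = ([Co²⁺(aq)]^2·[Sn²⁺(aq)]) / [Co³⁺(aq)]^2 = 1.27, giving log Q = 0.103.
By the Nernst equation, E = +1.960 − (0.072/2)·(0.103) = +1.96 V.

+1.96 V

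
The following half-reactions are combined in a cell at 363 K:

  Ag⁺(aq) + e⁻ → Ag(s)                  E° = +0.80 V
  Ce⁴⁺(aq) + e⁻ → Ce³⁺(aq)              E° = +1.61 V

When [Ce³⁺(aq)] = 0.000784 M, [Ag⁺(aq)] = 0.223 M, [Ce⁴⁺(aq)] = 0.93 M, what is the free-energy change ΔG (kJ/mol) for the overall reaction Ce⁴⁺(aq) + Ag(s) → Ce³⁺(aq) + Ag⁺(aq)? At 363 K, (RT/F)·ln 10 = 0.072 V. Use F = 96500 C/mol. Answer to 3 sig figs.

−104 kJ/mol

The standard cell potential is +1.61 − (+0.80) = +0.81 V, with n = 1 electron in the balanced equation.
Here Q = ([Ce³⁺(aq)]·[Ag⁺(aq)]) / [Ce⁴⁺(aq)] = 0.000188 (log Q = −3.726), giving E = +0.81 − (0.072/1)·(−3.726) = +1.0783 V.
Then ΔG = −nFE = −1 × 96500 × +1.0783 J/mol = −104 kJ/mol.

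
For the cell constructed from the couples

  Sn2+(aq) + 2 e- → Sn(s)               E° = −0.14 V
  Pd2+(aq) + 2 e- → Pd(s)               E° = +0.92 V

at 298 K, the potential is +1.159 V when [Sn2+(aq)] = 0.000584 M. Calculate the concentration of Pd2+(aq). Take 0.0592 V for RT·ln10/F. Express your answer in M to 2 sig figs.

1.3 M

The Pd²⁺/Pd couple has the larger reduction potential, so it is the cathode: E°cell = +0.92 − (−0.14) = +1.06 V and n = 2.
Since E = E° − (0.0592/n)·log Q, log Q = n(E° − E)/0.0592 = −3.345.
The balanced reaction is Pd2+(aq) + Sn(s) → Pd(s) + Sn2+(aq), so Q = [Sn2+(aq)] / [Pd2+(aq)].
Isolating [Pd2+(aq)] in Q = 10^{−3.345} yields log [Pd2+(aq)] = 0.111, i.e. 1.3 M.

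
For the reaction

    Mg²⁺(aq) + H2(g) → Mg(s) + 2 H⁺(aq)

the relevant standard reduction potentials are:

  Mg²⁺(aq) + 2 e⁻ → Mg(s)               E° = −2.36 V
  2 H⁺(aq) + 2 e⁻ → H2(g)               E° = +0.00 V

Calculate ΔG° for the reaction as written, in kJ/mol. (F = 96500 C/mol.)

In the reaction as written Mg²⁺(aq) is reduced, so the Mg²⁺/Mg couple is the cathode and 2H⁺/H₂ is the anode.
E°cell = −2.36 − (+0.00) = −2.36 V; balancing electrons gives n = 2.
ΔG° = −nFE°cell = −(2)(96500)(−2.36) J/mol = +455 kJ/mol.

+455 kJ/mol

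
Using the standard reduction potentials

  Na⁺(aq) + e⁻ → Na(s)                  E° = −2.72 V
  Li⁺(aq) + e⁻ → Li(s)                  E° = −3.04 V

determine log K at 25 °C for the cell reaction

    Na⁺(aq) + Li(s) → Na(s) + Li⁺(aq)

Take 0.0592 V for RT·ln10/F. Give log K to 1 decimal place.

log K = 5.4

The Na⁺/Na couple is reduced (cathode); E°cell = −2.72 − (−3.04) = +0.32 V with n = 1.
At equilibrium E = 0, so log K = nE°cell / 0.0592 = (1)(+0.32) / 0.0592 = 5.4.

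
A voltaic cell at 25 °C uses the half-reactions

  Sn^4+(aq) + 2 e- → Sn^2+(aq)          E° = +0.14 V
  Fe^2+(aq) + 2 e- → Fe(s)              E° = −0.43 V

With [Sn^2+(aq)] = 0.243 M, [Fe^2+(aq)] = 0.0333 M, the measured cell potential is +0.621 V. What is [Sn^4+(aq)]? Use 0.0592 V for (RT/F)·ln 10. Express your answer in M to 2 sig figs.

0.43 M

Sn⁴⁺/Sn²⁺ is the cathode (higher E°); E°cell = +0.14 − (−0.43) = +0.57 V with n = 2.
From the Nernst equation, log Q = n(E° − E)/0.0592 = 2·(+0.57 − (+0.621))/0.0592 = −1.723.
Balancing electrons gives Sn^4+(aq) + Fe(s) → Sn^2+(aq) + Fe^2+(aq); thus Q = ([Sn^2+(aq)]·[Fe^2+(aq)]) / [Sn^4+(aq)].
Substituting the known concentrations and solving, log [Sn^4+(aq)] = −0.369 and [Sn^4+(aq)] = 0.43 M.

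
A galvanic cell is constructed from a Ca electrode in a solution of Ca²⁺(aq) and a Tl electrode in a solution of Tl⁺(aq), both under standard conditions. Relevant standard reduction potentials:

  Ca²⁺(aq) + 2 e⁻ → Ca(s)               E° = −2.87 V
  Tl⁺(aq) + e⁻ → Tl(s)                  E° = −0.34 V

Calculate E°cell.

Of the two couples in this cell, the one with the more positive reduction potential is reduced at the cathode: here that is Tl⁺/Tl (−0.34 V); Ca²⁺/Ca (−2.87 V) is the anode.
E°cell = E°(cathode) − E°(anode) = −0.34 − (−2.87) = +2.53 V.

+2.53 V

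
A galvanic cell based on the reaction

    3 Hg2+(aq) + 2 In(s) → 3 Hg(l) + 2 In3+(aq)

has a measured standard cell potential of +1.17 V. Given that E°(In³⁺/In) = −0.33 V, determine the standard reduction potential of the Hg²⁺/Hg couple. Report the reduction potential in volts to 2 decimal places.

In the reaction as written the Hg²⁺/Hg couple is reduced (cathode) and In³⁺/In is oxidized (anode), so E°cell = E°(Hg²⁺/Hg) − E°(In³⁺/In).
E°(Hg²⁺/Hg) = E°cell + E°(anode) = +1.17 + (−0.33) = +0.84 V.

+0.84 V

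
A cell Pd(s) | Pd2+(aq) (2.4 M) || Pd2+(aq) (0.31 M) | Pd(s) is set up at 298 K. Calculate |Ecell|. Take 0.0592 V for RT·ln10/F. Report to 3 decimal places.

0.026 V

For a concentration cell E°cell = 0, since both electrodes use the same couple.
The compartment with the higher Pd2+(aq) concentration (2.4 M) acts as the cathode; ions are reduced there and produced at the dilute (0.31 M) anode.
With n = 2, Ecell = −(0.0592/2)·log([dilute]/[conc]) = −(0.0592/2)·log(0.31/2.4) = +0.026 V.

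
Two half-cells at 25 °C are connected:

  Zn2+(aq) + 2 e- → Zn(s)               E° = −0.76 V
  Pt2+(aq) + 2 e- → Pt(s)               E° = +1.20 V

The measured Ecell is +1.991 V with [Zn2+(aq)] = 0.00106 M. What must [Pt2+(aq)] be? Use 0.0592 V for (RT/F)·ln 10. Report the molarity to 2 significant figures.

0.012 M

The Pt²⁺/Pt couple has the larger reduction potential, so it is the cathode: E°cell = +1.20 − (−0.76) = +1.96 V and n = 2.
From the Nernst equation, log Q = n(E° − E)/0.0592 = 2·(+1.96 − (+1.991))/0.0592 = −1.047.
The balanced reaction is Pt2+(aq) + Zn(s) → Pt(s) + Zn2+(aq), so Q = [Zn2+(aq)] / [Pt2+(aq)].
Substituting the known concentrations and solving, log [Pt2+(aq)] = −1.928 and [Pt2+(aq)] = 0.012 M.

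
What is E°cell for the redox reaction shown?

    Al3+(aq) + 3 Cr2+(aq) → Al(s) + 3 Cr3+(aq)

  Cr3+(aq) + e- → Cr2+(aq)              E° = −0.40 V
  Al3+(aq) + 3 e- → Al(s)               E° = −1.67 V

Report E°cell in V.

−1.27 V

In the reaction as written, Al3+(aq) is reduced (cathode) and Cr3+(aq) is produced by oxidation at the anode.
E°cell = E°(cathode) − E°(anode) = −1.67 − (−0.40) = −1.27 V.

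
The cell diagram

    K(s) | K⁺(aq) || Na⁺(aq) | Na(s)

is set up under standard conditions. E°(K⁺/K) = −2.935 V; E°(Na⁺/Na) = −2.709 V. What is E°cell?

By convention the left-hand electrode in cell notation is the anode (oxidation) and the right-hand electrode is the cathode (reduction).
E°cell = E°(right) − E°(left) = −2.709 − (−2.935) = +0.226 V.

+0.226 V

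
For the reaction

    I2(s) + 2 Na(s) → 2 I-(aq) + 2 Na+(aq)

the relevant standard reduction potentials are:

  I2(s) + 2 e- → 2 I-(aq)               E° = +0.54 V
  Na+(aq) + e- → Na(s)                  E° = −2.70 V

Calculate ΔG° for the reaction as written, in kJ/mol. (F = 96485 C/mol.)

−625 kJ/mol

In the reaction as written I2(s) is reduced, so the I₂/I⁻ couple is the cathode and Na⁺/Na is the anode.
E°cell = +0.54 − (−2.70) = +3.24 V; balancing electrons gives n = 2.
ΔG° = −nFE°cell = −(2)(96485)(+3.24) J/mol = −625 kJ/mol.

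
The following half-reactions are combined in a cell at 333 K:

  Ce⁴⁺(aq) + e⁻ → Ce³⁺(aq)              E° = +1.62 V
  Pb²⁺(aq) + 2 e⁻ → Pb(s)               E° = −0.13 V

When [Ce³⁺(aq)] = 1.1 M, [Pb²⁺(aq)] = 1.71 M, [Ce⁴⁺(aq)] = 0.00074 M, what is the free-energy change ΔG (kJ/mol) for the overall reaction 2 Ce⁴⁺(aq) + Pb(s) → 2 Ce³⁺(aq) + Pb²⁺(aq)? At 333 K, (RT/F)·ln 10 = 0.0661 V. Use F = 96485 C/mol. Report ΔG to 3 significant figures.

−296 kJ/mol

The standard cell potential is +1.62 − (−0.13) = +1.75 V, with n = 2 electrons in the balanced equation.
Q = ([Ce³⁺(aq)]^2·[Pb²⁺(aq)]) / [Ce⁴⁺(aq)]^2 = 3.78×10^6, so log Q = 6.577 and E = +1.75 − (0.0661/2)(6.577) = +1.5326 V.
Finally ΔG = −nFE = −(2)(96485 C/mol)(+1.5326 V) = −296 kJ/mol.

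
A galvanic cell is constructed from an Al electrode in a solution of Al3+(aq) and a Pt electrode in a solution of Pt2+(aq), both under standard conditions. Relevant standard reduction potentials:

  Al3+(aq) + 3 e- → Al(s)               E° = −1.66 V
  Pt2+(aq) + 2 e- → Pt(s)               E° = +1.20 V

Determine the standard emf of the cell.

The Pt²⁺/Pt couple has the higher E°, so Pt ion is reduced (cathode) and Al is oxidized (anode).
E°cell = E°(cathode) − E°(anode) = +1.20 − (−1.66) = +2.86 V.

+2.86 V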